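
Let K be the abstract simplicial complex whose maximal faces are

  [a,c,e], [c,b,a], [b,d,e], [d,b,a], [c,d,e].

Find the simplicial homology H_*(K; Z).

K has 5 vertices, 10 edges, 5 triangles.
rank ∂_0 = 0, rank ∂_1 = 4 ⇒ b_0 = 5 − 0 − 4 = 1; all invariant factors of ∂_1 are 1 so no torsion. So H_0 = Z.
rank ∂_1 = 4, rank ∂_2 = 5 ⇒ b_1 = 10 − 4 − 5 = 1; all invariant factors of ∂_2 are 1 so no torsion. So H_1 = Z.
rank ∂_2 = 5, rank ∂_3 = 0 ⇒ b_2 = 5 − 5 − 0 = 0. So H_2 = 0.

H_0 = Z,  H_1 = Z,  H_2 = 0.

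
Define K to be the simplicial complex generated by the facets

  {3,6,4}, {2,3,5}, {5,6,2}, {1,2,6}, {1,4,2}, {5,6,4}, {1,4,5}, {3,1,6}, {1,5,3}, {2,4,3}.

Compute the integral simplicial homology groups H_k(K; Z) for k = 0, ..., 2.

H_0 = Z,  H_1 = Z/2Z,  H_2 = 0.

Order the vertices as 1 < 2 < 3 < 4 < 5 < 6. Listing each simplex with vertices in this order, K has dimension 2 with simplices:

  0-simplices (6): [1], [2], [3], [4], [5], [6]
  1-simplices (15): [1,2], [1,3], [1,4], [1,5], [1,6], [2,3], [2,4], [2,5], [2,6], [3,4], [3,5], [3,6], [4,5], [4,6], [5,6]
  2-simplices (10): [1,2,4], [1,2,6], [1,3,5], [1,3,6], [1,4,5], [2,3,4], [2,3,5], [2,5,6], [3,4,6], [4,5,6]

so the chain groups are C_0 ≅ Z^6, C_1 ≅ Z^15, C_2 ≅ Z^10.

The boundary map ∂_1: C_1 → C_0 is given by ∂[p,q] = [q] − [p].
The 6×15 boundary matrix has rank 5 and Smith normal form diag(1,1,1,1,1).

Boundary ∂_2: C_2 → C_1 maps a triangle to the signed sum of its edges. For instance
  ∂[2,3,5] = [3,5] − [2,5] + [2,3],
  ∂[2,5,6] = [5,6] − [2,6] + [2,5].
The resulting 15×10 matrix has rank 10, and its Smith normal form has invariant factors (1,1,1,1,1,1,1,1,1,2).

Now H_k = ker ∂_k / im ∂_{k+1}, so:

  H_0: rank C_0 − rank ∂_1 = 6 − 5 = 1, and the invariant factors of ∂_1 are all 1, so H_0 = Z.
  H_1: rank ker ∂_1 − rank ∂_2 = (15 − 5) − 10 = 0, and ∂_2 has invariant factor 2 > 1, so H_1 = Z/2Z.
  H_2: rank ker ∂_2 − rank ∂_3 = (10 − 10) − 0 = 0, and there is no ∂_3, so H_2 = 0.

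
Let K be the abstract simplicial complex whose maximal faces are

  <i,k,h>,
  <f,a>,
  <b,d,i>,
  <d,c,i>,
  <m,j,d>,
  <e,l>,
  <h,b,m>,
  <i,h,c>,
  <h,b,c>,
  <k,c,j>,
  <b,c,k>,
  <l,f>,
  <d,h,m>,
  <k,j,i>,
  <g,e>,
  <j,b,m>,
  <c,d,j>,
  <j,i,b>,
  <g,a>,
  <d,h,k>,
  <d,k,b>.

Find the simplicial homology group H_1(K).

Fix the vertex order a < b < c < d < e < f < g < h < i < j < k < l < m and write every simplex with vertices in increasing order. Then dim K = 2 and the simplices of K are:

  0-simplices (13): a, b, c, d, e, f, g, h, i, j, k, l, m
  1-simplices (29): af, ag, bc, bd, bh, bi, bj, bk, bm, cd, ch, ci, cj, ck, dh, di, dj, dk, dm, eg, el, fl, hi, hk, hm, ij, ik, jk, jm
  2-simplices (16): bch, bck, bdi, bdk, bhm, bij, bjm, cdi, cdj, chi, cjk, dhk, dhm, djm, hik, ijk

so the chain groups are C_0 ≅ Z^13, C_1 ≅ Z^29, C_2 ≅ Z^16.

Boundary ∂_1: C_1 → C_0 sends each edge [p,q] (with p < q) to q − p. For instance
  ∂ik = k − i.
This gives a 13×29 integer matrix of rank 11; reducing to Smith normal form yields diagonal entries (1,1,1,1,1,1,1,1,1,1,1).

The boundary map ∂_2: C_2 → C_1 acts by ∂[p,q,r] = [q,r] − [p,r] + [p,q]. For instance
  ∂bdk = dk − bk + bd,
  ∂bhm = hm − bm + bh.
The 29×16 boundary matrix has rank 15 and Smith normal form diag(1,1,1,1,1,1,1,1,1,1,1,1,1,1,1).

Computing H_k = (kernel of ∂_k) / (image of ∂_{k+1}):

  H_1: rank ker ∂_1 − rank ∂_2 = (29 − 11) − 15 = 3, and the invariant factors of ∂_2 are all 1, so H_1 ≅ Z^3.

(K is a triangulation of the disjoint union of the torus T^2 and the circle S^1.)

H_1 ≅ Z^3.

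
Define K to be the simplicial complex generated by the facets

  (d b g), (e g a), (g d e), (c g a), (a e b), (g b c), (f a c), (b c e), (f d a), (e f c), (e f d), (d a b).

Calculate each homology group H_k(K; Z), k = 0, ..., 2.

H_0 = Z,  H_1 = Z/2,  H_2 = 0.

K has 7 vertices, 18 edges, 12 triangles.
rank ∂_0 = 0, rank ∂_1 = 6 ⇒ b_0 = 7 − 0 − 6 = 1; all invariant factors of ∂_1 are 1 so no torsion. So H_0 ≅ Z.
rank ∂_1 = 6, rank ∂_2 = 12 ⇒ b_1 = 18 − 6 − 12 = 0; ∂_2 has invariant factor(s) [2] giving torsion. So H_1 ≅ Z/2.
rank ∂_2 = 12, rank ∂_3 = 0 ⇒ b_2 = 12 − 12 − 0 = 0. So H_2 ≅ 0.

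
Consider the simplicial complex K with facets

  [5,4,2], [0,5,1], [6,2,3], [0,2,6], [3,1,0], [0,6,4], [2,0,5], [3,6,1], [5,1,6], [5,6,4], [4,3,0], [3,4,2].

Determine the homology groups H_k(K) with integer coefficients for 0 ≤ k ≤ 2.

H_0 = Z,  H_1 = Z_2,  H_2 = 0.

Take the total order 0 < 1 < 2 < 3 < 4 < 5 < 6 on the vertex set. Then K (dimension 2) consists of the simplices:

  0-simplices (7): [0], [1], [2], [3], [4], [5], [6]
  1-simplices (18): [0,1], [0,2], [0,3], [0,4], [0,5], [0,6], [1,3], [1,5], [1,6], [2,3], [2,4], [2,5], [2,6], [3,4], [3,6], [4,5], [4,6], [5,6]
  2-simplices (12): [0,1,3], [0,1,5], [0,2,5], [0,2,6], [0,3,4], [0,4,6], [1,3,6], [1,5,6], [2,3,4], [2,3,6], [2,4,5], [4,5,6]

giving chain groups C_0 ≅ Z^7, C_1 ≅ Z^18, C_2 ≅ Z^12.

∂_1: C_1 → C_0 sends each edge [p,q] (with p < q) to q − p. For instance
  ∂[0,3] = [3] − [0].
The 7×18 boundary matrix has rank 6 and Smith normal form diag(1,1,1,1,1,1).

Boundary ∂_2: C_2 → C_1 maps a triangle to the signed sum of its edges. For instance
  ∂[4,5,6] = [5,6] − [4,6] + [4,5],
  ∂[1,3,6] = [3,6] − [1,6] + [1,3].
As a 18×12 matrix over Z this has rank 12, with invariant factors (1,1,1,1,1,1,1,1,1,1,1,2).

From H_k ≅ ker(∂_k) / im(∂_{k+1}) we obtain:

  H_0: rank C_0 − rank ∂_1 = 7 − 6 = 1, and the invariant factors of ∂_1 are all 1, so H_0 = Z.
  H_1: rank ker ∂_1 − rank ∂_2 = (18 − 6) − 12 = 0, and ∂_2 has invariant factor 2 > 1, so H_1 = Z_2.
  H_2: rank ker ∂_2 − rank ∂_3 = (12 − 12) − 0 = 0, and there is no ∂_3, so H_2 = 0.

As a check, the Euler characteristic is 7 − 18 + 12 = 1, which agrees with 1 − 0 + 0 = 1.
(K is a triangulation of the real projective plane RP^2.)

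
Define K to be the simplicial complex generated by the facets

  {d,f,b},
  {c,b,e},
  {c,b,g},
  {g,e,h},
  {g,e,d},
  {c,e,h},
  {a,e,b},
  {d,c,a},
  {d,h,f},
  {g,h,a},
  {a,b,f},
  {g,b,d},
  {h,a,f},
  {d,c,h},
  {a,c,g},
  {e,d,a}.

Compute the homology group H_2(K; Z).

H_2 = Z.

Take the total order a < b < c < d < e < f < g < h on the vertex set. Then K (dimension 2) consists of the simplices:

  0-simplices (8): a, b, c, d, e, f, g, h
  1-simplices (24): ab, ac, ad, ae, af, ag, ah, bc, bd, be, bf, bg, cd, ce, cg, ch, de, df, dg, dh, eg, eh, fh, gh
  2-simplices (16): abe, abf, acd, acg, ade, afh, agh, bce, bcg, bdf, bdg, cdh, ceh, deg, dfh, egh

Hence C_0 ≅ Z^8, C_1 ≅ Z^24, C_2 ≅ Z^16.

The boundary map ∂_1: C_1 → C_0 sends each edge [p,q] (with p < q) to q − p. For instance
  ∂eh = h − e.
This gives a 8×24 integer matrix of rank 7; reducing to Smith normal form yields diagonal entries (1,1,1,1,1,1,1).

The boundary map ∂_2: C_2 → C_1 acts by ∂[p,q,r] = [q,r] − [p,r] + [p,q]. For instance
  ∂egh = gh − eh + eg,
  ∂bce = ce − be + bc.
This gives a 24×16 integer matrix of rank 15; reducing to Smith normal form yields diagonal entries (1,1,1,1,1,1,1,1,1,1,1,1,1,1,1).

Computing H_k = (kernel of ∂_k) / (image of ∂_{k+1}):

  H_2: rank ker ∂_2 − rank ∂_3 = (16 − 15) − 0 = 1, and there is no ∂_3, so H_2 ≅ Z.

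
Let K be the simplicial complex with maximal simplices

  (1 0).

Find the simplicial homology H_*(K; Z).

Fix the vertex order 0 < 1 and write every simplex with vertices in increasing order. Then dim K = 1 and the simplices of K are:

  0-simplices (2): [0], [1]
  1-simplices (1): [0,1]

Hence C_0 ≅ Z^2, C_1 ≅ Z^1.

∂_1: C_1 → C_0 sends each edge [p,q] (with p < q) to q − p.
The 2×1 boundary matrix has rank 1 and Smith normal form diag(1).

Now H_k = ker ∂_k / im ∂_{k+1}, so:

  H_0: rank C_0 − rank ∂_1 = 2 − 1 = 1, and the invariant factors of ∂_1 are all 1, so H_0 ≅ Z.
  H_1: rank ker ∂_1 − rank ∂_2 = (1 − 1) − 0 = 0, and there is no ∂_2, so H_1 ≅ 0.

(K is a triangulation of the 1-simplex.)

H_0 ≅ Z,  H_1 = 0.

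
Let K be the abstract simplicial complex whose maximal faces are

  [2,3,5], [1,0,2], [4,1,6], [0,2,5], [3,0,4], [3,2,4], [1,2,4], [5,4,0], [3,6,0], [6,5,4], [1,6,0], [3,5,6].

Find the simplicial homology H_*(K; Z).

H_0 ≅ Z,  H_1 ≅ Z/2Z,  H_2 = 0.

Fix the vertex order 0 < 1 < 2 < 3 < 4 < 5 < 6 and write every simplex with vertices in increasing order. Then dim K = 2 and the simplices of K are:

  0-simplices (7): [0], [1], [2], [3], [4], [5], [6]
  1-simplices (18): [0,1], [0,2], [0,3], [0,4], [0,5], [0,6], [1,2], [1,4], [1,6], [2,3], [2,4], [2,5], [3,4], [3,5], [3,6], [4,5], [4,6], [5,6]
  2-simplices (12): [0,1,2], [0,1,6], [0,2,5], [0,3,4], [0,3,6], [0,4,5], [1,2,4], [1,4,6], [2,3,4], [2,3,5], [3,5,6], [4,5,6]

Hence C_0 ≅ Z^7, C_1 ≅ Z^18, C_2 ≅ Z^12.

∂_1: C_1 → C_0 sends each edge [p,q] (with p < q) to q − p.
The 7×18 boundary matrix has rank 6 and Smith normal form diag(1,1,1,1,1,1).

Boundary ∂_2: C_2 → C_1 maps a triangle to the signed sum of its edges. For instance
  ∂[1,4,6] = [4,6] − [1,6] + [1,4],
  ∂[0,4,5] = [4,5] − [0,5] + [0,4].
This gives a 18×12 integer matrix of rank 12; reducing to Smith normal form yields diagonal entries (1,1,1,1,1,1,1,1,1,1,1,2).

Computing H_k = (kernel of ∂_k) / (image of ∂_{k+1}):

  H_0: rank C_0 − rank ∂_1 = 7 − 6 = 1, and the invariant factors of ∂_1 are all 1, so H_0 = Z.
  H_1: rank ker ∂_1 − rank ∂_2 = (18 − 6) − 12 = 0, and ∂_2 has invariant factor 2 > 1, so H_1 = Z/2Z.
  H_2: rank ker ∂_2 − rank ∂_3 = (12 − 12) − 0 = 0, and there is no ∂_3, so H_2 = 0.

As a check, the Euler characteristic is 7 − 18 + 12 = 1, which agrees with 1 − 0 + 0 = 1.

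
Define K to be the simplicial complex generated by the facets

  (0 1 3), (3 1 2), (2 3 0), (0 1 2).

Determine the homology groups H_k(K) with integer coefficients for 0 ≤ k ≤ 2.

We work with the vertex ordering 0 < 1 < 2 < 3. The simplices of K, each written with vertices in increasing order, are:

  0-simplices (4): [0], [1], [2], [3]
  1-simplices (6): [0,1], [0,2], [0,3], [1,2], [1,3], [2,3]
  2-simplices (4): [0,1,2], [0,1,3], [0,2,3], [1,2,3]

giving chain groups C_0 ≅ Z^4, C_1 ≅ Z^6, C_2 ≅ Z^4.

Boundary ∂_1: C_1 → C_0 maps an edge to its endpoints' difference, ∂[p,q] = q − p. For instance
  ∂[0,3] = [3] − [0].
The 4×6 boundary matrix has rank 3 and Smith normal form diag(1,1,1).

∂_2: C_2 → C_1 sends each 2-simplex [p,q,r] to [q,r] − [p,r] + [p,q]. For instance
  ∂[0,1,3] = [1,3] − [0,3] + [0,1],
  ∂[0,2,3] = [2,3] − [0,3] + [0,2].
As a 6×4 matrix over Z this has rank 3, with invariant factors (1,1,1).

From H_k ≅ ker(∂_k) / im(∂_{k+1}) we obtain:

  H_0: rank C_0 − rank ∂_1 = 4 − 3 = 1, and the invariant factors of ∂_1 are all 1, so H_0 ≅ Z.
  H_1: rank ker ∂_1 − rank ∂_2 = (6 − 3) − 3 = 0, and the invariant factors of ∂_2 are all 1, so H_1 ≅ 0.
  H_2: rank ker ∂_2 − rank ∂_3 = (4 − 3) − 0 = 1, and there is no ∂_3, so H_2 ≅ Z.

As a check, the Euler characteristic is 4 − 6 + 4 = 2, which agrees with 1 − 0 + 1 = 2.
(K is a triangulation of the 2-sphere S^2.)

H_0 = Z,  H_1 = 0,  H_2 = Z.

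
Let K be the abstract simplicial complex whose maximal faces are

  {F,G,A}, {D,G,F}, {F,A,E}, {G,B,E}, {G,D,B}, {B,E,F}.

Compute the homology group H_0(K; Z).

K has 6 vertices, 12 edges, 6 triangles.
rank ∂_0 = 0, rank ∂_1 = 5 ⇒ b_0 = 6 − 0 − 5 = 1; all invariant factors of ∂_1 are 1 so no torsion. So H_0 = Z.

H_0 ≅ Z.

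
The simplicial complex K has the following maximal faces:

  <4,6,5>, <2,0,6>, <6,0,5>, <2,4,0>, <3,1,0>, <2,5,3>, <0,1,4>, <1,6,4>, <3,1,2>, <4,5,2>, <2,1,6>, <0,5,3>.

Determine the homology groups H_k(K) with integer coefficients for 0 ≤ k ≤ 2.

H_0 ≅ Z,  H_1 ≅ Z/2,  H_2 = 0.

Take the total order 0 < 1 < 2 < 3 < 4 < 5 < 6 on the vertex set. Then K (dimension 2) consists of the simplices:

  0-simplices (7): [0], [1], [2], [3], [4], [5], [6]
  1-simplices (18): [0,1], [0,2], [0,3], [0,4], [0,5], [0,6], [1,2], [1,3], [1,4], [1,6], [2,3], [2,4], [2,5], [2,6], [3,5], [4,5], [4,6], [5,6]
  2-simplices (12): [0,1,3], [0,1,4], [0,2,4], [0,2,6], [0,3,5], [0,5,6], [1,2,3], [1,2,6], [1,4,6], [2,3,5], [2,4,5], [4,5,6]

so the chain groups are C_0 ≅ Z^7, C_1 ≅ Z^18, C_2 ≅ Z^12.

The boundary map ∂_1: C_1 → C_0 maps an edge to its endpoints' difference, ∂[p,q] = q − p. For instance
  ∂[0,2] = [2] − [0].
This gives a 7×18 integer matrix of rank 6; reducing to Smith normal form yields diagonal entries (1,1,1,1,1,1).

The boundary map ∂_2: C_2 → C_1 sends each 2-simplex [p,q,r] to [q,r] − [p,r] + [p,q]. For instance
  ∂[2,4,5] = [4,5] − [2,5] + [2,4],
  ∂[0,2,6] = [2,6] − [0,6] + [0,2].
The resulting 18×12 matrix has rank 12, and its Smith normal form has invariant factors (1,1,1,1,1,1,1,1,1,1,1,2).

From H_k ≅ ker(∂_k) / im(∂_{k+1}) we obtain:

  H_0: rank C_0 − rank ∂_1 = 7 − 6 = 1, and the invariant factors of ∂_1 are all 1, so H_0 ≅ Z.
  H_1: rank ker ∂_1 − rank ∂_2 = (18 − 6) − 12 = 0, and ∂_2 has invariant factor 2 > 1, so H_1 ≅ Z/2.
  H_2: rank ker ∂_2 − rank ∂_3 = (12 − 12) − 0 = 0, and there is no ∂_3, so H_2 ≅ 0.

As a check, the Euler characteristic is 7 − 18 + 12 = 1, which agrees with 1 − 0 + 0 = 1.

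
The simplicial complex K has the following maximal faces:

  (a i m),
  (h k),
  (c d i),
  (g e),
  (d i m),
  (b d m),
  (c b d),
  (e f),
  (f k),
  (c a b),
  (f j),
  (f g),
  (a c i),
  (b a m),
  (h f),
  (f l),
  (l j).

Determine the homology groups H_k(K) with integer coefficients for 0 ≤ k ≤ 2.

Fix the vertex order a < b < c < d < e < f < g < h < i < j < k < l < m and write every simplex with vertices in increasing order. Then dim K = 2 and the simplices of K are:

  0-simplices (13): a, b, c, d, e, f, g, h, i, j, k, l, m
  1-simplices (21): ab, ac, ai, am, bc, bd, bm, cd, ci, di, dm, ef, eg, fg, fh, fj, fk, fl, hk, im, jl
  2-simplices (8): abc, abm, aci, aim, bcd, bdm, cdi, dim

Hence C_0 ≅ Z^13, C_1 ≅ Z^21, C_2 ≅ Z^8.

∂_1: C_1 → C_0 maps an edge to its endpoints' difference, ∂[p,q] = q − p. For instance
  ∂jl = l − j.
The resulting 13×21 matrix has rank 11, and its Smith normal form has invariant factors (1,1,1,1,1,1,1,1,1,1,1).

The boundary map ∂_2: C_2 → C_1 sends each 2-simplex [p,q,r] to [q,r] − [p,r] + [p,q]. For instance
  ∂cdi = di − ci + cd,
  ∂aci = ci − ai + ac.
The 21×8 boundary matrix has rank 7 and Smith normal form diag(1,1,1,1,1,1,1).

Reading off H_k = ker ∂_k / im ∂_{k+1}:

  H_0: rank C_0 − rank ∂_1 = 13 − 11 = 2, and the invariant factors of ∂_1 are all 1, so H_0 = Z^2.
  H_1: rank ker ∂_1 − rank ∂_2 = (21 − 11) − 7 = 3, and the invariant factors of ∂_2 are all 1, so H_1 = Z^3.
  H_2: rank ker ∂_2 − rank ∂_3 = (8 − 7) − 0 = 1, and there is no ∂_3, so H_2 = Z.

H_0 = Z^2,  H_1 = Z^3,  H_2 = Z.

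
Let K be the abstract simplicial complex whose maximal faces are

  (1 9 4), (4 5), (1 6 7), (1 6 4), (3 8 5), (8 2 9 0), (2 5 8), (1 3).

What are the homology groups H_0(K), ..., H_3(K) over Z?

H_0 = Z,  H_1 = Z^2,  H_2 = 0,  H_3 = 0.

Order the vertices as 0 < 1 < 2 < 3 < 4 < 5 < 6 < 7 < 8 < 9. Listing each simplex with vertices in this order, K has dimension 3 with simplices:

  0-simplices (10): [0], [1], [2], [3], [4], [5], [6], [7], [8], [9]
  1-simplices (19): [0,2], [0,8], [0,9], [1,3], [1,4], [1,6], [1,7], [1,9], [2,5], [2,8], [2,9], [3,5], [3,8], [4,5], [4,6], [4,9], [5,8], [6,7], [8,9]
  2-simplices (9): [0,2,8], [0,2,9], [0,8,9], [1,4,6], [1,4,9], [1,6,7], [2,5,8], [2,8,9], [3,5,8]
  3-simplices (1): [0,2,8,9]

giving chain groups C_0 ≅ Z^10, C_1 ≅ Z^19, C_2 ≅ Z^9, C_3 ≅ Z^1.

The boundary map ∂_1: C_1 → C_0 maps an edge to its endpoints' difference, ∂[p,q] = q − p. For instance
  ∂[0,9] = [9] − [0].
As a 10×19 matrix over Z this has rank 9, with invariant factors (1,1,1,1,1,1,1,1,1).

∂_2: C_2 → C_1 acts by ∂[p,q,r] = [q,r] − [p,r] + [p,q]. For instance
  ∂[2,5,8] = [5,8] − [2,8] + [2,5],
  ∂[2,8,9] = [8,9] − [2,9] + [2,8].
The resulting 19×9 matrix has rank 8, and its Smith normal form has invariant factors (1,1,1,1,1,1,1,1).

The boundary map ∂_3: C_3 → C_2 sends each 3-simplex σ to the alternating sum Σ_i (−1)^i (σ with its i-th vertex removed). For instance
  ∂[0,2,8,9] = [2,8,9] − [0,8,9] + [0,2,9] − [0,2,8].
The resulting 9×1 matrix has rank 1, and its Smith normal form has invariant factors (1).

Reading off H_k = ker ∂_k / im ∂_{k+1}:

  H_0: rank C_0 − rank ∂_1 = 10 − 9 = 1, and the invariant factors of ∂_1 are all 1, so H_0 = Z.
  H_1: rank ker ∂_1 − rank ∂_2 = (19 − 9) − 8 = 2, and the invariant factors of ∂_2 are all 1, so H_1 = Z^2.
  H_2: rank ker ∂_2 − rank ∂_3 = (9 − 8) − 1 = 0, and the invariant factors of ∂_3 are all 1, so H_2 = 0.
  H_3: rank ker ∂_3 − rank ∂_4 = (1 − 1) − 0 = 0, and there is no ∂_4, so H_3 = 0.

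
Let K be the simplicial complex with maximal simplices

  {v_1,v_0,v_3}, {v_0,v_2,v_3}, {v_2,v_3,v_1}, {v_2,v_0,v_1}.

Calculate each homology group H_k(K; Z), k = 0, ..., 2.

Fix the vertex order v_0 < v_1 < v_2 < v_3 and write every simplex with vertices in increasing order. Then dim K = 2 and the simplices of K are:

  0-simplices (4): [v_0], [v_1], [v_2], [v_3]
  1-simplices (6): [v_0,v_1], [v_0,v_2], [v_0,v_3], [v_1,v_2], [v_1,v_3], [v_2,v_3]
  2-simplices (4): [v_0,v_1,v_2], [v_0,v_1,v_3], [v_0,v_2,v_3], [v_1,v_2,v_3]

Hence C_0 ≅ Z^4, C_1 ≅ Z^6, C_2 ≅ Z^4.

Boundary ∂_1: C_1 → C_0 is given by ∂[p,q] = [q] − [p].
This gives a 4×6 integer matrix of rank 3; reducing to Smith normal form yields diagonal entries (1,1,1).

Boundary ∂_2: C_2 → C_1 maps a triangle to the signed sum of its edges. For instance
  ∂[v_0,v_1,v_3] = [v_1,v_3] − [v_0,v_3] + [v_0,v_1],
  ∂[v_1,v_2,v_3] = [v_2,v_3] − [v_1,v_3] + [v_1,v_2].
The 6×4 boundary matrix has rank 3 and Smith normal form diag(1,1,1).

From H_k ≅ ker(∂_k) / im(∂_{k+1}) we obtain:

  H_0: rank C_0 − rank ∂_1 = 4 − 3 = 1, and the invariant factors of ∂_1 are all 1, so H_0 ≅ Z.
  H_1: rank ker ∂_1 − rank ∂_2 = (6 − 3) − 3 = 0, and the invariant factors of ∂_2 are all 1, so H_1 ≅ 0.
  H_2: rank ker ∂_2 − rank ∂_3 = (4 − 3) − 0 = 1, and there is no ∂_3, so H_2 ≅ Z.

As a check, the Euler characteristic is 4 − 6 + 4 = 2, which agrees with 1 − 0 + 1 = 2.

H_0 = Z,  H_1 = 0,  H_2 = Z.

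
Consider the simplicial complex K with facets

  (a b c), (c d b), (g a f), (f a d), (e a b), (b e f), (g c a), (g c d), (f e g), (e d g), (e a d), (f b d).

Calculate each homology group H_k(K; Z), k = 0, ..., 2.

Fix the vertex order a < b < c < d < e < f < g and write every simplex with vertices in increasing order. Then dim K = 2 and the simplices of K are:

  0-simplices (7): a, b, c, d, e, f, g
  1-simplices (18): ab, ac, ad, ae, af, ag, bc, bd, be, bf, cd, cg, de, df, dg, ef, eg, fg
  2-simplices (12): abc, abe, acg, ade, adf, afg, bcd, bdf, bef, cdg, deg, efg

Hence C_0 ≅ Z^7, C_1 ≅ Z^18, C_2 ≅ Z^12.

The boundary map ∂_1: C_1 → C_0 maps an edge to its endpoints' difference, ∂[p,q] = q − p. For instance
  ∂ac = c − a.
The resulting 7×18 matrix has rank 6, and its Smith normal form has invariant factors (1,1,1,1,1,1).

The boundary map ∂_2: C_2 → C_1 acts by ∂[p,q,r] = [q,r] − [p,r] + [p,q]. For instance
  ∂bdf = df − bf + bd,
  ∂bcd = cd − bd + bc.
The 18×12 boundary matrix has rank 12 and Smith normal form diag(1,1,1,1,1,1,1,1,1,1,1,2).

Computing H_k = (kernel of ∂_k) / (image of ∂_{k+1}):

  H_0: rank C_0 − rank ∂_1 = 7 − 6 = 1, and the invariant factors of ∂_1 are all 1, so H_0 = Z.
  H_1: rank ker ∂_1 − rank ∂_2 = (18 − 6) − 12 = 0, and ∂_2 has invariant factor 2 > 1, so H_1 = Z/2Z.
  H_2: rank ker ∂_2 − rank ∂_3 = (12 − 12) − 0 = 0, and there is no ∂_3, so H_2 = 0.

As a check, the Euler characteristic is 7 − 18 + 12 = 1, which agrees with 1 − 0 + 0 = 1.

H_0 ≅ Z,  H_1 ≅ Z/2Z,  H_2 = 0.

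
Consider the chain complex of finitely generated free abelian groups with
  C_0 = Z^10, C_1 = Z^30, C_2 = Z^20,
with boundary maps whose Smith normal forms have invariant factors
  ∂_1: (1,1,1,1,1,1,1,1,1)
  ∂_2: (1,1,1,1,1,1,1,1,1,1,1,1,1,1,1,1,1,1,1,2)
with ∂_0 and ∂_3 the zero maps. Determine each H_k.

H_0: b_0 = 10 − 0 − 9 = 1; torsion from ∂_1 factors > 1: none. So H_0 ≅ Z.
H_1: b_1 = 30 − 9 − 20 = 1; torsion from ∂_2 factors > 1: [2]. So H_1 ≅ Z × Z/2.
H_2: b_2 = 20 − 20 − 0 = 0; torsion from ∂_3 factors > 1: none. So H_2 ≅ 0.

H_0 ≅ Z,  H_1 ≅ Z × Z/2,  H_2 = 0.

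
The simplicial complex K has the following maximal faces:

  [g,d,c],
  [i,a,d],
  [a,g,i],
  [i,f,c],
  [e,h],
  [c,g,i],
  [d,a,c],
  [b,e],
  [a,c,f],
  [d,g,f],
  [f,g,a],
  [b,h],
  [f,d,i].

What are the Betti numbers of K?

We work with the vertex ordering a < b < c < d < e < f < g < h < i. The simplices of K, each written with vertices in increasing order, are:

  0-simplices (9): a, b, c, d, e, f, g, h, i
  1-simplices (18): ac, ad, af, ag, ai, be, bh, cd, cf, cg, ci, df, dg, di, eh, fg, fi, gi
  2-simplices (10): acd, acf, adi, afg, agi, cdg, cfi, cgi, dfg, dfi

Hence C_0 ≅ Z^9, C_1 ≅ Z^18, C_2 ≅ Z^10.

Boundary ∂_1: C_1 → C_0 is given by ∂[p,q] = [q] − [p].
As a 9×18 matrix over Z this has rank 7, with invariant factors (1,1,1,1,1,1,1).

The boundary map ∂_2: C_2 → C_1 acts by ∂[p,q,r] = [q,r] − [p,r] + [p,q]. For instance
  ∂dfg = fg − dg + df,
  ∂agi = gi − ai + ag.
This gives a 18×10 integer matrix of rank 10; reducing to Smith normal form yields diagonal entries (1,1,1,1,1,1,1,1,1,2).

Now H_k = ker ∂_k / im ∂_{k+1}, so:

  H_0: rank C_0 − rank ∂_1 = 9 − 7 = 2, and the invariant factors of ∂_1 are all 1, so H_0 ≅ Z^2.
  H_1: rank ker ∂_1 − rank ∂_2 = (18 − 7) − 10 = 1, and ∂_2 has invariant factor 2 > 1, so H_1 ≅ Z ⊕ Z/2.
  H_2: rank ker ∂_2 − rank ∂_3 = (10 − 10) − 0 = 0, and there is no ∂_3, so H_2 ≅ 0.

As a check, the Euler characteristic is 9 − 18 + 10 = 1, which agrees with 2 − 1 + 0 = 1.

Hence the Betti numbers are b_0 = 2, b_1 = 1, b_2 = 0.

b_0 = 2, b_1 = 1, b_2 = 0.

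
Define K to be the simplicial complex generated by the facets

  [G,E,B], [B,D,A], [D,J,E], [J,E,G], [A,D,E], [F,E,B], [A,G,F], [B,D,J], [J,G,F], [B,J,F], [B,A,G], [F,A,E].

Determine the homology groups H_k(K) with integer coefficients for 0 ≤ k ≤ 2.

H_0 ≅ Z,  H_1 ≅ Z/2,  H_2 = 0.

Fix the vertex order A < B < D < E < F < G < J and write every simplex with vertices in increasing order. Then dim K = 2 and the simplices of K are:

  0-simplices (7): A, B, D, E, F, G, J
  1-simplices (18): AB, AD, AE, AF, AG, BD, BE, BF, BG, BJ, DE, DJ, EF, EG, EJ, FG, FJ, GJ
  2-simplices (12): ABD, ABG, ADE, AEF, AFG, BDJ, BEF, BEG, BFJ, DEJ, EGJ, FGJ

giving chain groups C_0 ≅ Z^7, C_1 ≅ Z^18, C_2 ≅ Z^12.

The boundary map ∂_1: C_1 → C_0 maps an edge to its endpoints' difference, ∂[p,q] = q − p. For instance
  ∂DE = E − D.
The resulting 7×18 matrix has rank 6, and its Smith normal form has invariant factors (1,1,1,1,1,1).

Boundary ∂_2: C_2 → C_1 acts by ∂[p,q,r] = [q,r] − [p,r] + [p,q]. For instance
  ∂AFG = FG − AG + AF,
  ∂BDJ = DJ − BJ + BD.
This gives a 18×12 integer matrix of rank 12; reducing to Smith normal form yields diagonal entries (1,1,1,1,1,1,1,1,1,1,1,2).

Now H_k = ker ∂_k / im ∂_{k+1}, so:

  H_0: rank C_0 − rank ∂_1 = 7 − 6 = 1, and the invariant factors of ∂_1 are all 1, so H_0 = Z.
  H_1: rank ker ∂_1 − rank ∂_2 = (18 − 6) − 12 = 0, and ∂_2 has invariant factor 2 > 1, so H_1 = Z/2.
  H_2: rank ker ∂_2 − rank ∂_3 = (12 − 12) − 0 = 0, and there is no ∂_3, so H_2 = 0.

(K is a triangulation of the real projective plane RP^2.)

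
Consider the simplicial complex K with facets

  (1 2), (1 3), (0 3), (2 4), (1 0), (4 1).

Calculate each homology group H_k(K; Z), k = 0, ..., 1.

We work with the vertex ordering 0 < 1 < 2 < 3 < 4. The simplices of K, each written with vertices in increasing order, are:

  0-simplices (5): [0], [1], [2], [3], [4]
  1-simplices (6): [0,1], [0,3], [1,2], [1,3], [1,4], [2,4]

so the chain groups are C_0 ≅ Z^5, C_1 ≅ Z^6.

Boundary ∂_1: C_1 → C_0 is given by ∂[p,q] = [q] − [p]. For instance
  ∂[1,4] = [4] − [1].
The 5×6 boundary matrix has rank 4 and Smith normal form diag(1,1,1,1).

Computing H_k = (kernel of ∂_k) / (image of ∂_{k+1}):

  H_0: rank C_0 − rank ∂_1 = 5 − 4 = 1, and the invariant factors of ∂_1 are all 1, so H_0 = Z.
  H_1: rank ker ∂_1 − rank ∂_2 = (6 − 4) − 0 = 2, and there is no ∂_2, so H_1 = Z^2.

H_0 ≅ Z,  H_1 ≅ Z^2.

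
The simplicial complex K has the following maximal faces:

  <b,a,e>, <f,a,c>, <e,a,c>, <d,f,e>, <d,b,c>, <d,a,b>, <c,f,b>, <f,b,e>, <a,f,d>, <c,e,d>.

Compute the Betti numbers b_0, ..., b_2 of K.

b_0 = 1, b_1 = 0, b_2 = 0.

Fix the vertex order a < b < c < d < e < f and write every simplex with vertices in increasing order. Then dim K = 2 and the simplices of K are:

  0-simplices (6): a, b, c, d, e, f
  1-simplices (15): ab, ac, ad, ae, af, bc, bd, be, bf, cd, ce, cf, de, df, ef
  2-simplices (10): abd, abe, ace, acf, adf, bcd, bcf, bef, cde, def

Hence C_0 ≅ Z^6, C_1 ≅ Z^15, C_2 ≅ Z^10.

Boundary ∂_1: C_1 → C_0 is given by ∂[p,q] = [q] − [p]. For instance
  ∂ac = c − a.
This gives a 6×15 integer matrix of rank 5; reducing to Smith normal form yields diagonal entries (1,1,1,1,1).

The boundary map ∂_2: C_2 → C_1 sends each 2-simplex [p,q,r] to [q,r] − [p,r] + [p,q]. For instance
  ∂bef = ef − bf + be,
  ∂ace = ce − ae + ac.
This gives a 15×10 integer matrix of rank 10; reducing to Smith normal form yields diagonal entries (1,1,1,1,1,1,1,1,1,2).

Now H_k = ker ∂_k / im ∂_{k+1}, so:

  H_0: rank C_0 − rank ∂_1 = 6 − 5 = 1, and the invariant factors of ∂_1 are all 1, so H_0 ≅ Z.
  H_1: rank ker ∂_1 − rank ∂_2 = (15 − 5) − 10 = 0, and ∂_2 has invariant factor 2 > 1, so H_1 ≅ Z/2Z.
  H_2: rank ker ∂_2 − rank ∂_3 = (10 − 10) − 0 = 0, and there is no ∂_3, so H_2 ≅ 0.

Hence the Betti numbers are b_0 = 1, b_1 = 0, b_2 = 0.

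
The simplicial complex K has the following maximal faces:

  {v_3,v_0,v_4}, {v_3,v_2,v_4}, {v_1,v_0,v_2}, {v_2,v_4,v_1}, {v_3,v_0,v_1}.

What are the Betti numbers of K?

b_0 = 1, b_1 = 1, b_2 = 0.

Take the total order v_0 < v_1 < v_2 < v_3 < v_4 on the vertex set. Then K (dimension 2) consists of the simplices:

  0-simplices (5): [v_0], [v_1], [v_2], [v_3], [v_4]
  1-simplices (10): [v_0,v_1], [v_0,v_2], [v_0,v_3], [v_0,v_4], [v_1,v_2], [v_1,v_3], [v_1,v_4], [v_2,v_3], [v_2,v_4], [v_3,v_4]
  2-simplices (5): [v_0,v_1,v_2], [v_0,v_1,v_3], [v_0,v_3,v_4], [v_1,v_2,v_4], [v_2,v_3,v_4]

Hence C_0 ≅ Z^5, C_1 ≅ Z^10, C_2 ≅ Z^5.

The boundary map ∂_1: C_1 → C_0 maps an edge to its endpoints' difference, ∂[p,q] = q − p.
As a 5×10 matrix over Z this has rank 4, with invariant factors (1,1,1,1).

Boundary ∂_2: C_2 → C_1 acts by ∂[p,q,r] = [q,r] − [p,r] + [p,q]. For instance
  ∂[v_0,v_1,v_2] = [v_1,v_2] − [v_0,v_2] + [v_0,v_1],
  ∂[v_0,v_3,v_4] = [v_3,v_4] − [v_0,v_4] + [v_0,v_3].
The 10×5 boundary matrix has rank 5 and Smith normal form diag(1,1,1,1,1).

Reading off H_k = ker ∂_k / im ∂_{k+1}:

  H_0: rank C_0 − rank ∂_1 = 5 − 4 = 1, and the invariant factors of ∂_1 are all 1, so H_0 ≅ Z.
  H_1: rank ker ∂_1 − rank ∂_2 = (10 − 4) − 5 = 1, and the invariant factors of ∂_2 are all 1, so H_1 ≅ Z.
  H_2: rank ker ∂_2 − rank ∂_3 = (5 − 5) − 0 = 0, and there is no ∂_3, so H_2 ≅ 0.

As a check, the Euler characteristic is 5 − 10 + 5 = 0, which agrees with 1 − 1 + 0 = 0.

Hence the Betti numbers are b_0 = 1, b_1 = 1, b_2 = 0.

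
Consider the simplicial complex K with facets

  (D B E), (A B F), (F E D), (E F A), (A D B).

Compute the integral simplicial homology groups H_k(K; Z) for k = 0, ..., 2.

Take the total order A < B < D < E < F on the vertex set. Then K (dimension 2) consists of the simplices:

  0-simplices (5): A, B, D, E, F
  1-simplices (10): AB, AD, AE, AF, BD, BE, BF, DE, DF, EF
  2-simplices (5): ABD, ABF, AEF, BDE, DEF

so the chain groups are C_0 ≅ Z^5, C_1 ≅ Z^10, C_2 ≅ Z^5.

Boundary ∂_1: C_1 → C_0 is given by ∂[p,q] = [q] − [p]. For instance
  ∂AE = E − A.
This gives a 5×10 integer matrix of rank 4; reducing to Smith normal form yields diagonal entries (1,1,1,1).

Boundary ∂_2: C_2 → C_1 acts by ∂[p,q,r] = [q,r] − [p,r] + [p,q]. For instance
  ∂ABD = BD − AD + AB,
  ∂AEF = EF − AF + AE.
The resulting 10×5 matrix has rank 5, and its Smith normal form has invariant factors (1,1,1,1,1).

Reading off H_k = ker ∂_k / im ∂_{k+1}:

  H_0: rank C_0 − rank ∂_1 = 5 − 4 = 1, and the invariant factors of ∂_1 are all 1, so H_0 = Z.
  H_1: rank ker ∂_1 − rank ∂_2 = (10 − 4) − 5 = 1, and the invariant factors of ∂_2 are all 1, so H_1 = Z.
  H_2: rank ker ∂_2 − rank ∂_3 = (5 − 5) − 0 = 0, and there is no ∂_3, so H_2 = 0.

As a check, the Euler characteristic is 5 − 10 + 5 = 0, which agrees with 1 − 1 + 0 = 0.
(K is a triangulation of the Möbius band.)

H_0 = Z,  H_1 = Z,  H_2 = 0.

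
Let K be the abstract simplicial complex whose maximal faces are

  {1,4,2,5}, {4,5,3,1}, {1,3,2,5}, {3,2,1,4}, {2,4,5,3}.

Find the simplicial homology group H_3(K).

Fix the vertex order 1 < 2 < 3 < 4 < 5 and write every simplex with vertices in increasing order. Then dim K = 3 and the simplices of K are:

  0-simplices (5): [1], [2], [3], [4], [5]
  1-simplices (10): [1,2], [1,3], [1,4], [1,5], [2,3], [2,4], [2,5], [3,4], [3,5], [4,5]
  2-simplices (10): [1,2,3], [1,2,4], [1,2,5], [1,3,4], [1,3,5], [1,4,5], [2,3,4], [2,3,5], [2,4,5], [3,4,5]
  3-simplices (5): [1,2,3,4], [1,2,3,5], [1,2,4,5], [1,3,4,5], [2,3,4,5]

so the chain groups are C_0 ≅ Z^5, C_1 ≅ Z^10, C_2 ≅ Z^10, C_3 ≅ Z^5.

∂_1: C_1 → C_0 maps an edge to its endpoints' difference, ∂[p,q] = q − p. For instance
  ∂[4,5] = [5] − [4].
The 5×10 boundary matrix has rank 4 and Smith normal form diag(1,1,1,1).

∂_2: C_2 → C_1 sends each 2-simplex [p,q,r] to [q,r] − [p,r] + [p,q]. For instance
  ∂[1,3,4] = [3,4] − [1,4] + [1,3],
  ∂[1,2,5] = [2,5] − [1,5] + [1,2].
The 10×10 boundary matrix has rank 6 and Smith normal form diag(1,1,1,1,1,1).

Boundary ∂_3: C_3 → C_2 sends each 3-simplex σ to the alternating sum Σ_i (−1)^i (σ with its i-th vertex removed). For instance
  ∂[2,3,4,5] = [3,4,5] − [2,4,5] + [2,3,5] − [2,3,4],
  ∂[1,2,3,4] = [2,3,4] − [1,3,4] + [1,2,4] − [1,2,3].
The 10×5 boundary matrix has rank 4 and Smith normal form diag(1,1,1,1).

Reading off H_k = ker ∂_k / im ∂_{k+1}:

  H_3: rank ker ∂_3 − rank ∂_4 = (5 − 4) − 0 = 1, and there is no ∂_4, so H_3 ≅ Z.

(K is a triangulation of the 3-sphere S^3.)

H_3 = Z.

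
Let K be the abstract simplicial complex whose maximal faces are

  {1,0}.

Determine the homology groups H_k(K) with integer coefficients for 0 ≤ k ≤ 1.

H_0 ≅ Z,  H_1 = 0.

Order the vertices as 0 < 1. Listing each simplex with vertices in this order, K has dimension 1 with simplices:

  0-simplices (2): [0], [1]
  1-simplices (1): [0,1]

giving chain groups C_0 ≅ Z^2, C_1 ≅ Z^1.

Boundary ∂_1: C_1 → C_0 sends each edge [p,q] (with p < q) to q − p. For instance
  ∂[0,1] = [1] − [0].
As a 2×1 matrix over Z this has rank 1, with invariant factors (1).

Computing H_k = (kernel of ∂_k) / (image of ∂_{k+1}):

  H_0: rank C_0 − rank ∂_1 = 2 − 1 = 1, and the invariant factors of ∂_1 are all 1, so H_0 = Z.
  H_1: rank ker ∂_1 − rank ∂_2 = (1 − 1) − 0 = 0, and there is no ∂_2, so H_1 = 0.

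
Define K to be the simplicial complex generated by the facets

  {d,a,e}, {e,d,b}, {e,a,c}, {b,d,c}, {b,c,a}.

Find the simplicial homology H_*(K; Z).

Order the vertices as a < b < c < d < e. Listing each simplex with vertices in this order, K has dimension 2 with simplices:

  0-simplices (5): a, b, c, d, e
  1-simplices (10): ab, ac, ad, ae, bc, bd, be, cd, ce, de
  2-simplices (5): abc, ace, ade, bcd, bde

so the chain groups are C_0 ≅ Z^5, C_1 ≅ Z^10, C_2 ≅ Z^5.

The boundary map ∂_1: C_1 → C_0 maps an edge to its endpoints' difference, ∂[p,q] = q − p. For instance
  ∂ad = d − a.
The resulting 5×10 matrix has rank 4, and its Smith normal form has invariant factors (1,1,1,1).

Boundary ∂_2: C_2 → C_1 sends each 2-simplex [p,q,r] to [q,r] − [p,r] + [p,q]. For instance
  ∂abc = bc − ac + ab,
  ∂bcd = cd − bd + bc.
The 10×5 boundary matrix has rank 5 and Smith normal form diag(1,1,1,1,1).

From H_k ≅ ker(∂_k) / im(∂_{k+1}) we obtain:

  H_0: rank C_0 − rank ∂_1 = 5 − 4 = 1, and the invariant factors of ∂_1 are all 1, so H_0 = Z.
  H_1: rank ker ∂_1 − rank ∂_2 = (10 − 4) − 5 = 1, and the invariant factors of ∂_2 are all 1, so H_1 = Z.
  H_2: rank ker ∂_2 − rank ∂_3 = (5 − 5) − 0 = 0, and there is no ∂_3, so H_2 = 0.

As a check, the Euler characteristic is 5 − 10 + 5 = 0, which agrees with 1 − 1 + 0 = 0.

H_0 = Z,  H_1 = Z,  H_2 = 0.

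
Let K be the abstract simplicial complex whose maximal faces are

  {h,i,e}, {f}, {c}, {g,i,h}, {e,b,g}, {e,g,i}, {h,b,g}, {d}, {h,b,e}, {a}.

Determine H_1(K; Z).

H_1 ≅ 0.

Take the total order a < b < c < d < e < f < g < h < i on the vertex set. Then K (dimension 2) consists of the simplices:

  0-simplices (9): a, b, c, d, e, f, g, h, i
  1-simplices (9): be, bg, bh, eg, eh, ei, gh, gi, hi
  2-simplices (6): beg, beh, bgh, egi, ehi, ghi

Hence C_0 ≅ Z^9, C_1 ≅ Z^9, C_2 ≅ Z^6.

Boundary ∂_1: C_1 → C_0 maps an edge to its endpoints' difference, ∂[p,q] = q − p.
The 9×9 boundary matrix has rank 4 and Smith normal form diag(1,1,1,1).

Boundary ∂_2: C_2 → C_1 acts by ∂[p,q,r] = [q,r] − [p,r] + [p,q]. For instance
  ∂egi = gi − ei + eg,
  ∂bgh = gh − bh + bg.
The 9×6 boundary matrix has rank 5 and Smith normal form diag(1,1,1,1,1).

From H_k ≅ ker(∂_k) / im(∂_{k+1}) we obtain:

  H_1: rank ker ∂_1 − rank ∂_2 = (9 − 4) − 5 = 0, and the invariant factors of ∂_2 are all 1, so H_1 ≅ 0.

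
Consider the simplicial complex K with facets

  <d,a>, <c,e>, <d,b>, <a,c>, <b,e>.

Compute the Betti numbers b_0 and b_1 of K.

b_0 = 1, b_1 = 1.

Take the total order a < b < c < d < e on the vertex set. Then K (dimension 1) consists of the simplices:

  0-simplices (5): a, b, c, d, e
  1-simplices (5): ac, ad, bd, be, ce

so the chain groups are C_0 ≅ Z^5, C_1 ≅ Z^5.

∂_1: C_1 → C_0 sends each edge [p,q] (with p < q) to q − p.
This gives a 5×5 integer matrix of rank 4; reducing to Smith normal form yields diagonal entries (1,1,1,1).

From H_k ≅ ker(∂_k) / im(∂_{k+1}) we obtain:

  H_0: rank C_0 − rank ∂_1 = 5 − 4 = 1, and the invariant factors of ∂_1 are all 1, so H_0 = Z.
  H_1: rank ker ∂_1 − rank ∂_2 = (5 − 4) − 0 = 1, and there is no ∂_2, so H_1 = Z.

Hence the Betti numbers are b_0 = 1, b_1 = 1.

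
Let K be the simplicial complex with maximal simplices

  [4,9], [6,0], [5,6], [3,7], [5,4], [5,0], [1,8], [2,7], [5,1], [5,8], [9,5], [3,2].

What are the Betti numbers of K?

Take the total order 0 < 1 < 2 < 3 < 4 < 5 < 6 < 7 < 8 < 9 on the vertex set. Then K (dimension 1) consists of the simplices:

  0-simplices (10): [0], [1], [2], [3], [4], [5], [6], [7], [8], [9]
  1-simplices (12): [0,5], [0,6], [1,5], [1,8], [2,3], [2,7], [3,7], [4,5], [4,9], [5,6], [5,8], [5,9]

so the chain groups are C_0 ≅ Z^10, C_1 ≅ Z^12.

Boundary ∂_1: C_1 → C_0 sends each edge [p,q] (with p < q) to q − p.
As a 10×12 matrix over Z this has rank 8, with invariant factors (1,1,1,1,1,1,1,1).

Reading off H_k = ker ∂_k / im ∂_{k+1}:

  H_0: rank C_0 − rank ∂_1 = 10 − 8 = 2, and the invariant factors of ∂_1 are all 1, so H_0 ≅ Z^2.
  H_1: rank ker ∂_1 − rank ∂_2 = (12 − 8) − 0 = 4, and there is no ∂_2, so H_1 ≅ Z^4.

As a check, the Euler characteristic is 10 − 12 = -2, which agrees with 2 − 4 = -2.

Hence the Betti numbers are b_0 = 2, b_1 = 4.

b_0 = 2, b_1 = 4.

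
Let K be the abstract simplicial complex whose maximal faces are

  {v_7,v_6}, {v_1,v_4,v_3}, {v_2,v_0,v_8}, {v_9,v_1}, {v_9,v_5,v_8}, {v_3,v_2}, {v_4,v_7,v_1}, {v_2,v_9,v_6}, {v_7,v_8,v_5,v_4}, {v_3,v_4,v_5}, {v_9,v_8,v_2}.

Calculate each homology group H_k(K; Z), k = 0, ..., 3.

Fix the vertex order v_0 < v_1 < v_2 < v_3 < v_4 < v_5 < v_6 < v_7 < v_8 < v_9 and write every simplex with vertices in increasing order. Then dim K = 3 and the simplices of K are:

  0-simplices (10): [v_0], [v_1], [v_2], [v_3], [v_4], [v_5], [v_6], [v_7], [v_8], [v_9]
  1-simplices (22): (22 of them)
  2-simplices (11): (11 of them)
  3-simplices (1): [v_4,v_5,v_7,v_8]

so the chain groups are C_0 ≅ Z^10, C_1 ≅ Z^22, C_2 ≅ Z^11, C_3 ≅ Z^1.

∂_1: C_1 → C_0 maps an edge to its endpoints' difference, ∂[p,q] = q − p. For instance
  ∂[v_4,v_5] = [v_5] − [v_4].
As a 10×22 matrix over Z this has rank 9, with invariant factors (1,1,1,1,1,1,1,1,1).

The boundary map ∂_2: C_2 → C_1 acts by ∂[p,q,r] = [q,r] − [p,r] + [p,q]. For instance
  ∂[v_5,v_8,v_9] = [v_8,v_9] − [v_5,v_9] + [v_5,v_8],
  ∂[v_4,v_5,v_8] = [v_5,v_8] − [v_4,v_8] + [v_4,v_5].
The resulting 22×11 matrix has rank 10, and its Smith normal form has invariant factors (1,1,1,1,1,1,1,1,1,1).

The boundary map ∂_3: C_3 → C_2 sends each 3-simplex σ to the alternating sum Σ_i (−1)^i (σ with its i-th vertex removed). For instance
  ∂[v_4,v_5,v_7,v_8] = [v_5,v_7,v_8] − [v_4,v_7,v_8] + [v_4,v_5,v_8] − [v_4,v_5,v_7].
As a 11×1 matrix over Z this has rank 1, with invariant factors (1).

From H_k ≅ ker(∂_k) / im(∂_{k+1}) we obtain:

  H_0: rank C_0 − rank ∂_1 = 10 − 9 = 1, and the invariant factors of ∂_1 are all 1, so H_0 ≅ Z.
  H_1: rank ker ∂_1 − rank ∂_2 = (22 − 9) − 10 = 3, and the invariant factors of ∂_2 are all 1, so H_1 ≅ Z^3.
  H_2: rank ker ∂_2 − rank ∂_3 = (11 − 10) − 1 = 0, and the invariant factors of ∂_3 are all 1, so H_2 ≅ 0.
  H_3: rank ker ∂_3 − rank ∂_4 = (1 − 1) − 0 = 0, and there is no ∂_4, so H_3 ≅ 0.

H_0 = Z,  H_1 = Z^3,  H_2 = 0,  H_3 = 0.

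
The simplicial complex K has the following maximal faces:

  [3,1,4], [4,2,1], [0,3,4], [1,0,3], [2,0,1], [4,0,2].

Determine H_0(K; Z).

Fix the vertex order 0 < 1 < 2 < 3 < 4 and write every simplex with vertices in increasing order. Then dim K = 2 and the simplices of K are:

  0-simplices (5): [0], [1], [2], [3], [4]
  1-simplices (9): [0,1], [0,2], [0,3], [0,4], [1,2], [1,3], [1,4], [2,4], [3,4]
  2-simplices (6): [0,1,2], [0,1,3], [0,2,4], [0,3,4], [1,2,4], [1,3,4]

giving chain groups C_0 ≅ Z^5, C_1 ≅ Z^9, C_2 ≅ Z^6.

∂_1: C_1 → C_0 maps an edge to its endpoints' difference, ∂[p,q] = q − p.
As a 5×9 matrix over Z this has rank 4, with invariant factors (1,1,1,1).

The boundary map ∂_2: C_2 → C_1 acts by ∂[p,q,r] = [q,r] − [p,r] + [p,q]. For instance
  ∂[0,1,2] = [1,2] − [0,2] + [0,1],
  ∂[1,3,4] = [3,4] − [1,4] + [1,3].
This gives a 9×6 integer matrix of rank 5; reducing to Smith normal form yields diagonal entries (1,1,1,1,1).

From H_k ≅ ker(∂_k) / im(∂_{k+1}) we obtain:

  H_0: rank C_0 − rank ∂_1 = 5 − 4 = 1, and the invariant factors of ∂_1 are all 1, so H_0 ≅ Z.

H_0 ≅ Z.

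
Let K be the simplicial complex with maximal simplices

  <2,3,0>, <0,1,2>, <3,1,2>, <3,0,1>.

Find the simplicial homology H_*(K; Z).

Take the total order 0 < 1 < 2 < 3 on the vertex set. Then K (dimension 2) consists of the simplices:

  0-simplices (4): [0], [1], [2], [3]
  1-simplices (6): [0,1], [0,2], [0,3], [1,2], [1,3], [2,3]
  2-simplices (4): [0,1,2], [0,1,3], [0,2,3], [1,2,3]

Hence C_0 ≅ Z^4, C_1 ≅ Z^6, C_2 ≅ Z^4.

∂_1: C_1 → C_0 is given by ∂[p,q] = [q] − [p]. For instance
  ∂[2,3] = [3] − [2].
The resulting 4×6 matrix has rank 3, and its Smith normal form has invariant factors (1,1,1).

∂_2: C_2 → C_1 maps a triangle to the signed sum of its edges. For instance
  ∂[0,2,3] = [2,3] − [0,3] + [0,2],
  ∂[0,1,2] = [1,2] − [0,2] + [0,1].
The resulting 6×4 matrix has rank 3, and its Smith normal form has invariant factors (1,1,1).

From H_k ≅ ker(∂_k) / im(∂_{k+1}) we obtain:

  H_0: rank C_0 − rank ∂_1 = 4 − 3 = 1, and the invariant factors of ∂_1 are all 1, so H_0 = Z.
  H_1: rank ker ∂_1 − rank ∂_2 = (6 − 3) − 3 = 0, and the invariant factors of ∂_2 are all 1, so H_1 = 0.
  H_2: rank ker ∂_2 − rank ∂_3 = (4 − 3) − 0 = 1, and there is no ∂_3, so H_2 = Z.

As a check, the Euler characteristic is 4 − 6 + 4 = 2, which agrees with 1 − 0 + 1 = 2.

H_0 ≅ Z,  H_1 = 0,  H_2 ≅ Z.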